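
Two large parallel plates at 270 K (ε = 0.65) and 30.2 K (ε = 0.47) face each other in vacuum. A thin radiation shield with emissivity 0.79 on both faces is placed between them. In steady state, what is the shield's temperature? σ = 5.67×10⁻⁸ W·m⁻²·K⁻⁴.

T_s ≈ 235 K

In steady state the net flux on the hot side equals that on the cold side.
σ(T₁⁴−T_s⁴)/D₁ = σ(T_s⁴−T₂⁴)/D₂, with D₁ = 1/ε₁+1/ε_s−1 = 1.804, D₂ = 1/ε_s+1/ε₂−1 = 2.393.
Solve for T_s⁴: T_s⁴ = (D₂·T₁⁴ + D₁·T₂⁴)/(D₁+D₂) = 3.031×10⁹ K⁴.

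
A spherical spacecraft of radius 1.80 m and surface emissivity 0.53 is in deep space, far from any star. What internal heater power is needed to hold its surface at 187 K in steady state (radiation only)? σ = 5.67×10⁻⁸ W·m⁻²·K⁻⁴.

P ≈ 1500 W

P = εσ·4πr²·T⁴.
4πr² = 40.72 m²; T⁴ = 1.223×10⁹ K⁴.
P = 0.53·5.67×10⁻⁸·40.72·1.223×10⁹.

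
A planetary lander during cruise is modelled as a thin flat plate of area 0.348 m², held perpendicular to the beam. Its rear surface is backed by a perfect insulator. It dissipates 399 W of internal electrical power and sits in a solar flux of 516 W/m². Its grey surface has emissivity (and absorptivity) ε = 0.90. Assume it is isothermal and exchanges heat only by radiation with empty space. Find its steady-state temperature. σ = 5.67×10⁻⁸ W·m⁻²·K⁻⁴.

T ≈ 422 K

At steady state, absorbed solar power + internal power = radiated power.
Absorbed: α·S·A_cross = 0.90·516·0.3480 = 161.6 W (cross-section A).
Total input = 161.6 + 399 = 560.6 W.
Radiated: εσ·A_surf·T⁴ with A_surf = A = 0.3480 m².
T⁴ = 560.6/(0.90·5.67×10⁻⁸·0.3480) = 3.157×10¹⁰ K⁴.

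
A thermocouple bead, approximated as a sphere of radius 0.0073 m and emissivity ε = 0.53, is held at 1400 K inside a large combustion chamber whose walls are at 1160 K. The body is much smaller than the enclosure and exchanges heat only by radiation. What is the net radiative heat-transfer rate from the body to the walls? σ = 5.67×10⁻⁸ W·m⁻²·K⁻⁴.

P_net ≈ 40.9 W

For a small grey body in a large enclosure: P_net = εσA(T_body⁴ − T_wall⁴).
A = 4πr² = 6.697×10⁻⁴ m²; T_body⁴ − T_wall⁴ = 3.842×10¹² − 1.811×10¹² = 2.031×10¹² K⁴.
|P_net| = 0.53·5.67×10⁻⁸·6.697×10⁻⁴·2.031×10¹².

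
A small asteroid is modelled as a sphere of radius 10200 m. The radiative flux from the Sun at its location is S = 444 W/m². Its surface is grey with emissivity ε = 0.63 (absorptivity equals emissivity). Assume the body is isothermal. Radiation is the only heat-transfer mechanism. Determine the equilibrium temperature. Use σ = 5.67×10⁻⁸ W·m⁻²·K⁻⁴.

T ≈ 210 K

At equilibrium, absorbed power = emitted power.
Absorbing cross-section = πr² = 3.269×10⁸ m²; emitting surface = 4πr² = 1.307×10⁹ m² (ratio 4).
εS·A_cross = εσ·A_surf·T⁴  ⇒  T⁴ = S/(4σ)   (ε cancels).
T⁴ = 444/(4·5.67×10⁻⁸) = 1.958×10⁹ K⁴.
T = (1.958×10⁹)^(1/4).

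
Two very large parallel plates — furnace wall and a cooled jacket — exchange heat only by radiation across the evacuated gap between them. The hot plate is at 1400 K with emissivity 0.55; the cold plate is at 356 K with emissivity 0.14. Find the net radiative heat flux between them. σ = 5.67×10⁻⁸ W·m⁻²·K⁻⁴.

q ≈ 27200 W/m²

For two infinite grey parallel plates, q = σ(T₁⁴ − T₂⁴)/(1/ε₁ + 1/ε₂ − 1).
T₁⁴ − T₂⁴ = 3.842×10¹² − 1.606×10¹⁰ = 3.826×10¹² K⁴.
1/ε₁ + 1/ε₂ − 1 = 1.818 + 7.143 − 1 = 7.961.
q = 5.67×10⁻⁸ × 3.826×10¹² / 7.961.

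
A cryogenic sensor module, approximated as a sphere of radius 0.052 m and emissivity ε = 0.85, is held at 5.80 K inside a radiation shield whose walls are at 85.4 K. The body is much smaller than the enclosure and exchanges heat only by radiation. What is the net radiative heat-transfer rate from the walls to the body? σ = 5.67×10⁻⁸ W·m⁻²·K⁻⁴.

P_net ≈ 0.0871 W

For a small grey body in a large enclosure: P_net = εσA(T_body⁴ − T_wall⁴).
A = 4πr² = 0.03398 m²; T_body⁴ − T_wall⁴ = 1132 − 5.319×10⁷ = -5.319×10⁷ K⁴.
|P_net| = 0.85·5.67×10⁻⁸·0.03398·5.319×10⁷.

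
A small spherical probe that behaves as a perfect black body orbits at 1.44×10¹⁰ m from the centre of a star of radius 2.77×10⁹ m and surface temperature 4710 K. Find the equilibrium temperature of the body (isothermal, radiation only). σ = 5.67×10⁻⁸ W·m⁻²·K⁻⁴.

T ≈ 1460 K

The star's surface emits σT_*⁴; at distance d the flux is S = σT_*⁴(R_*/d)².
S = 5.67×10⁻⁸·(4710)⁴·(2.77×10⁹/1.44×10¹⁰)² = 1.033×10⁶ W/m².
For an isothermal sphere T⁴ = (1−a)S/(4σ) = 4.553×10¹² K⁴.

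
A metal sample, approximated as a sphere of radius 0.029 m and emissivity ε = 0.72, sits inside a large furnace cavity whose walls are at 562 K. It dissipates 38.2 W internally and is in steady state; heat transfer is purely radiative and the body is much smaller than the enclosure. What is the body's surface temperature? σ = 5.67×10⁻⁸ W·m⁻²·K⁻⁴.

T ≈ 659 K

For a small grey body in a large enclosure, net radiated power = εσA(T⁴ − T_w⁴).
Steady state: P = εσA(T⁴ − T_w⁴) with A = 4πr² = 0.01057 m².
T⁴ = P/(εσA) + T_w⁴ = 38.2/(0.72·5.67×10⁻⁸·0.01057) + (562)⁴
    = 8.854×10¹⁰ + 9.976×10¹⁰ = 1.883×10¹¹ K⁴.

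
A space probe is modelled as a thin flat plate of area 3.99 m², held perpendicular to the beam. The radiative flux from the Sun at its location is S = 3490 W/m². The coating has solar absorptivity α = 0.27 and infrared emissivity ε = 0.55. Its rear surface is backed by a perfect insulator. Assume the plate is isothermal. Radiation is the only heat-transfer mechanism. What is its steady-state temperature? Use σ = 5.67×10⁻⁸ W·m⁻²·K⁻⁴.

At equilibrium, absorbed power = emitted power.
Absorbing cross-section = A = 3.990 m²; emitting surface = A = 3.990 m² (ratio 1).
αS·A_cross = εσ·A_surf·T⁴  ⇒  T⁴ = αS/(ε·1σ).
T⁴ = 0.270·3490/(0.55·1·5.67×10⁻⁸) = 3.022×10¹⁰ K⁴.
T = (3.022×10¹⁰)^(1/4).

T ≈ 417 K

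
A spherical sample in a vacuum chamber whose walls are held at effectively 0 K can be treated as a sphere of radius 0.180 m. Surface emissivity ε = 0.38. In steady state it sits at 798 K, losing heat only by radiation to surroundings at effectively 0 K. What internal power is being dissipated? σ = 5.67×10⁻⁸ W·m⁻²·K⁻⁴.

P ≈ 3560 W

Steady state: P = εσA T⁴.
A = 4πr² = 0.4072 m²; T⁴ = (798)⁴ = 4.055×10¹¹ K⁴.
P = 0.38 × 5.67×10⁻⁸ × 0.4072 × 4.055×10¹¹.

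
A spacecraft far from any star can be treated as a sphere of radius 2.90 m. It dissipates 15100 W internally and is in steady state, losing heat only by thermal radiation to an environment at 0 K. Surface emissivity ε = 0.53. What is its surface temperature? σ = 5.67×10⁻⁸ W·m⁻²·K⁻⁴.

Steady state: internal power = radiated power, P = εσA T⁴.
Radiating area A = 4πr² = 105.7 m².
T⁴ = P/(εσA) = 15100/(0.53·5.67×10⁻⁸·105.7) = 4.755×10⁹ K⁴.
T = (4.755×10⁹)^(1/4).

T ≈ 263 K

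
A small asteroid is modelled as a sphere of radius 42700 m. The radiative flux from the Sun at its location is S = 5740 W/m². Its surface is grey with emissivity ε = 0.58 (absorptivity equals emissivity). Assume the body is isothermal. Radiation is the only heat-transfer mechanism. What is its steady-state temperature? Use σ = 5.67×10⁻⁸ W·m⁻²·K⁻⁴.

T ≈ 399 K

At equilibrium, absorbed power = emitted power.
Absorbing cross-section = πr² = 5.728×10⁹ m²; emitting surface = 4πr² = 2.291×10¹⁰ m² (ratio 4).
εS·A_cross = εσ·A_surf·T⁴  ⇒  T⁴ = S/(4σ)   (ε cancels).
T⁴ = 5740/(4·5.67×10⁻⁸) = 2.531×10¹⁰ K⁴.
T = (2.531×10¹⁰)^(1/4).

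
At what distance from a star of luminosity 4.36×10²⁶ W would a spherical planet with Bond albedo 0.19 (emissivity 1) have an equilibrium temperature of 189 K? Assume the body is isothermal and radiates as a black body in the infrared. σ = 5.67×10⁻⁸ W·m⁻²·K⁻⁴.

For an isothermal black-emitting sphere, (1−a)S·πr² = σ·4πr²·T⁴ ⇒ S = 4σT⁴/(1−a).
S = 4·5.67×10⁻⁸·(189)⁴/0.810 = 357.3 W/m².
Flux falls as S = L/(4πd²), so d = √(L/(4πS)) = √(4.36×10²⁶/(4π·357.3)).

d ≈ 3.12×10¹¹ m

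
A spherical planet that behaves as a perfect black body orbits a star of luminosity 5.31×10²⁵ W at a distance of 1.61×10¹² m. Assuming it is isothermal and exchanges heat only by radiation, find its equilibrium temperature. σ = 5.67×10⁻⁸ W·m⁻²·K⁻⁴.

First find the stellar flux at distance d: S = L/(4πd²) = 5.31×10²⁵/(4π·(1.61×10¹²)²) = 1.630 W/m².
For an isothermal sphere, absorbed (1−a)S·πr² = emitted σ·4πr²·T⁴, so T⁴ = (1−a)S/(4σ).
T⁴ = 1.00·1.630/(4·5.67×10⁻⁸) = 7.188×10⁶ K⁴.

T ≈ 51.8 K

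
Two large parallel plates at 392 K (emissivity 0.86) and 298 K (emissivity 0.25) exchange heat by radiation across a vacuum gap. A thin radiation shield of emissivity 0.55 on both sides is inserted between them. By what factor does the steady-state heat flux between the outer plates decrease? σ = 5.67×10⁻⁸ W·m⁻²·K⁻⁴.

Without shield: q₀ = σΔ(T⁴)/(1/ε₁+1/ε₂−1) with denominator 4.163.
With shield the two gaps are in series; the resistances add: (1/ε₁+1/ε_s−1)+(1/ε_s+1/ε₂−1) = 1.981+4.818 = 6.799.
Heat-flux ratio q₀/q = 6.799/4.163.

factor ≈ 1.63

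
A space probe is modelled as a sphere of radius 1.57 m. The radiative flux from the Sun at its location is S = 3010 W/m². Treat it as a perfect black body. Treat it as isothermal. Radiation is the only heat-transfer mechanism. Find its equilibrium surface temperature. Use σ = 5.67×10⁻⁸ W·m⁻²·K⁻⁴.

At equilibrium, absorbed power = emitted power.
Absorbing cross-section = πr² = 7.744 m²; emitting surface = 4πr² = 30.97 m² (ratio 4).
S·A_cross = εσ·A_surf·T⁴  ⇒  T⁴ = S/(4σ).
T⁴ = 1.00·3010/(4·5.67×10⁻⁸) = 1.327×10¹⁰ K⁴.
T = (1.327×10¹⁰)^(1/4).

T ≈ 339 K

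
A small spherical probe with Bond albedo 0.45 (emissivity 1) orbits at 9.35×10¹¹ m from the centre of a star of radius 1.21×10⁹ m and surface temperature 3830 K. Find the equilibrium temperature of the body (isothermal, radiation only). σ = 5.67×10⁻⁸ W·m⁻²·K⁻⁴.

T ≈ 83.9 K

The star's surface emits σT_*⁴; at distance d the flux is S = σT_*⁴(R_*/d)².
S = 5.67×10⁻⁸·(3830)⁴·(1.21×10⁹/9.35×10¹¹)² = 20.43 W/m².
For an isothermal sphere T⁴ = (1−a)S/(4σ) = 4.955×10⁷ K⁴.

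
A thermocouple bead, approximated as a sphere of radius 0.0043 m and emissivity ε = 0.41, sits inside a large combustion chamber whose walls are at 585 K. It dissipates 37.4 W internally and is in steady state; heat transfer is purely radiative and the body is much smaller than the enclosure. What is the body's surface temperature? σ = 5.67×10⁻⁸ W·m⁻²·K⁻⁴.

T ≈ 1630 K

For a small grey body in a large enclosure, net radiated power = εσA(T⁴ − T_w⁴).
Steady state: P = εσA(T⁴ − T_w⁴) with A = 4πr² = 2.324×10⁻⁴ m².
T⁴ = P/(εσA) + T_w⁴ = 37.4/(0.41·5.67×10⁻⁸·2.324×10⁻⁴) + (585)⁴
    = 6.924×10¹² + 1.171×10¹¹ = 7.041×10¹² K⁴.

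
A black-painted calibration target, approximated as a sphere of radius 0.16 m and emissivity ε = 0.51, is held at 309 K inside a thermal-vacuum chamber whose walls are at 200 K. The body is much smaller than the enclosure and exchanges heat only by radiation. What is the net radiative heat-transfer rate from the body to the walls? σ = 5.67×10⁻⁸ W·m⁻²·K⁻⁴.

For a small grey body in a large enclosure: P_net = εσA(T_body⁴ − T_wall⁴).
A = 4πr² = 0.3217 m²; T_body⁴ − T_wall⁴ = 9.117×10⁹ − 1.600×10⁹ = 7.517×10⁹ K⁴.
|P_net| = 0.51·5.67×10⁻⁸·0.3217·7.517×10⁹.

P_net ≈ 69.9 W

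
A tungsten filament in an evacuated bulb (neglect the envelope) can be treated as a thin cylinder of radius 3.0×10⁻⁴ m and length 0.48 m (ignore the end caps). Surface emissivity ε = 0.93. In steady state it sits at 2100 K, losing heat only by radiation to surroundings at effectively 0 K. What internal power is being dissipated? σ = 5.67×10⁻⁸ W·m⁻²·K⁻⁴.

P ≈ 928 W

Steady state: P = εσA T⁴.
A = 2πrL = 9.048×10⁻⁴ m²; T⁴ = (2100)⁴ = 1.945×10¹³ K⁴.
P = 0.93 × 5.67×10⁻⁸ × 9.048×10⁻⁴ × 1.945×10¹³.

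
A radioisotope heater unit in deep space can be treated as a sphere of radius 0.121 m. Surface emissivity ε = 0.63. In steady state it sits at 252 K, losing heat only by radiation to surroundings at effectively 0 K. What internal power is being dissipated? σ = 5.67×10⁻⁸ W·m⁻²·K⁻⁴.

P ≈ 26.5 W

Steady state: P = εσA T⁴.
A = 4πr² = 0.1840 m²; T⁴ = (252)⁴ = 4.033×10⁹ K⁴.
P = 0.63 × 5.67×10⁻⁸ × 0.1840 × 4.033×10⁹.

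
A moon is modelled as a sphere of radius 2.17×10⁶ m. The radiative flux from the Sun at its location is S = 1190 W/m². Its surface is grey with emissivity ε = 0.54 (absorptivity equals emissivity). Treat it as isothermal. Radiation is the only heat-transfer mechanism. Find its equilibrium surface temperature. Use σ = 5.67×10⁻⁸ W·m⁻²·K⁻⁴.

At equilibrium, absorbed power = emitted power.
Absorbing cross-section = πr² = 1.479×10¹³ m²; emitting surface = 4πr² = 5.917×10¹³ m² (ratio 4).
εS·A_cross = εσ·A_surf·T⁴  ⇒  T⁴ = S/(4σ)   (ε cancels).
T⁴ = 1190/(4·5.67×10⁻⁸) = 5.247×10⁹ K⁴.
T = (5.247×10⁹)^(1/4).

T ≈ 269 K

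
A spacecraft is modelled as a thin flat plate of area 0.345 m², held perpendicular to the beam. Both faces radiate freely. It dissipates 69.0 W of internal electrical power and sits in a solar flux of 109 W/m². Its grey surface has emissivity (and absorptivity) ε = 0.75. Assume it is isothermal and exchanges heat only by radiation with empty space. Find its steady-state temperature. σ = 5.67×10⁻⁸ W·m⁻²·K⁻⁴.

T ≈ 240 K

At steady state, absorbed solar power + internal power = radiated power.
Absorbed: α·S·A_cross = 0.75·109·0.3450 = 28.20 W (cross-section A).
Total input = 28.20 + 69.0 = 97.20 W.
Radiated: εσ·A_surf·T⁴ with A_surf = 2A = 0.6900 m².
T⁴ = 97.20/(0.75·5.67×10⁻⁸·0.6900) = 3.313×10⁹ K⁴.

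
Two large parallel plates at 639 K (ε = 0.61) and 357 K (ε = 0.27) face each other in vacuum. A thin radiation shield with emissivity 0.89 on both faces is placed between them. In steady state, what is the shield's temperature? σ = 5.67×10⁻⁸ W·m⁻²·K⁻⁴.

In steady state the net flux on the hot side equals that on the cold side.
σ(T₁⁴−T_s⁴)/D₁ = σ(T_s⁴−T₂⁴)/D₂, with D₁ = 1/ε₁+1/ε_s−1 = 1.763, D₂ = 1/ε_s+1/ε₂−1 = 3.827.
Solve for T_s⁴: T_s⁴ = (D₂·T₁⁴ + D₁·T₂⁴)/(D₁+D₂) = 1.193×10¹¹ K⁴.

T_s ≈ 588 K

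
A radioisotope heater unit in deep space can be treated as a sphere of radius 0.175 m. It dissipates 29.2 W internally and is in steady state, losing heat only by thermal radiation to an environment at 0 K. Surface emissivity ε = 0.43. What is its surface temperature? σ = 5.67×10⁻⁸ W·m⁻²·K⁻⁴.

T ≈ 236 K

Steady state: internal power = radiated power, P = εσA T⁴.
Radiating area A = 4πr² = 0.3848 m².
T⁴ = P/(εσA) = 29.2/(0.43·5.67×10⁻⁸·0.3848) = 3.112×10⁹ K⁴.
T = (3.112×10⁹)^(1/4).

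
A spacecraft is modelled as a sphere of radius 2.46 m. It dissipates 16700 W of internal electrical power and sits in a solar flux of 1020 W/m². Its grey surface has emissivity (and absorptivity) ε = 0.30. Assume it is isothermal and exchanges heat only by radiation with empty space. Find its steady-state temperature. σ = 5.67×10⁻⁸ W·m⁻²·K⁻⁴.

At steady state, absorbed solar power + internal power = radiated power.
Absorbed: α·S·A_cross = 0.30·1020·19.01 = 5818 W (cross-section πr²).
Total input = 5818 + 16700 = 22520 W.
Radiated: εσ·A_surf·T⁴ with A_surf = 4πr² = 76.05 m².
T⁴ = 22520/(0.30·5.67×10⁻⁸·76.05) = 1.741×10¹⁰ K⁴.

T ≈ 363 K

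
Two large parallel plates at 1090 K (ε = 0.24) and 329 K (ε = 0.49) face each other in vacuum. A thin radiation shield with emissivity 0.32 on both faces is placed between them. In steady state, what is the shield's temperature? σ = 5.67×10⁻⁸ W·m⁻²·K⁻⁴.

T_s ≈ 869 K

In steady state the net flux on the hot side equals that on the cold side.
σ(T₁⁴−T_s⁴)/D₁ = σ(T_s⁴−T₂⁴)/D₂, with D₁ = 1/ε₁+1/ε_s−1 = 6.292, D₂ = 1/ε_s+1/ε₂−1 = 4.166.
Solve for T_s⁴: T_s⁴ = (D₂·T₁⁴ + D₁·T₂⁴)/(D₁+D₂) = 5.694×10¹¹ K⁴.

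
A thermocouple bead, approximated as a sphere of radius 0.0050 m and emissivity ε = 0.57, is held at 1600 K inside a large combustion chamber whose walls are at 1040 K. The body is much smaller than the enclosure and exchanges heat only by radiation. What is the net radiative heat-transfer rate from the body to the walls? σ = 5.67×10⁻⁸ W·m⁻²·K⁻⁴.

P_net ≈ 54.7 W

For a small grey body in a large enclosure: P_net = εσA(T_body⁴ − T_wall⁴).
A = 4πr² = 3.142×10⁻⁴ m²; T_body⁴ − T_wall⁴ = 6.554×10¹² − 1.170×10¹² = 5.384×10¹² K⁴.
|P_net| = 0.57·5.67×10⁻⁸·3.142×10⁻⁴·5.384×10¹².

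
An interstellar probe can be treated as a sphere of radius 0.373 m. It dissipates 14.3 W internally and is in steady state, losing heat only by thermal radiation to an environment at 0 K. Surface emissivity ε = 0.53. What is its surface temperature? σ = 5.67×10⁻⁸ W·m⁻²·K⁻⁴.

T ≈ 128 K

Steady state: internal power = radiated power, P = εσA T⁴.
Radiating area A = 4πr² = 1.748 m².
T⁴ = P/(εσA) = 14.3/(0.53·5.67×10⁻⁸·1.748) = 2.722×10⁸ K⁴.
T = (2.722×10⁸)^(1/4).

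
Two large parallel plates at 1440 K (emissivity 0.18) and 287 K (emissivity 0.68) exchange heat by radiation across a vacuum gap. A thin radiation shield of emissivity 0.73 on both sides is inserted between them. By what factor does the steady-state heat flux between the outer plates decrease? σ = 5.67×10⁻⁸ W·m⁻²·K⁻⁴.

factor ≈ 1.29

Without shield: q₀ = σΔ(T⁴)/(1/ε₁+1/ε₂−1) with denominator 6.026.
With shield the two gaps are in series; the resistances add: (1/ε₁+1/ε_s−1)+(1/ε_s+1/ε₂−1) = 5.925+1.840 = 7.766.
Heat-flux ratio q₀/q = 7.766/6.026.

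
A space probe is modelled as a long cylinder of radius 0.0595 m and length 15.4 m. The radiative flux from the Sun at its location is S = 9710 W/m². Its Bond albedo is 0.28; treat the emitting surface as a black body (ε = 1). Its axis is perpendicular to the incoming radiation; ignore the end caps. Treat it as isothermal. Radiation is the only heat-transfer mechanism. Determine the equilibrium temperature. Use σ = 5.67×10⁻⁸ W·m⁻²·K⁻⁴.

T ≈ 445 K

At equilibrium, absorbed power = emitted power.
Absorbing cross-section = 2rL = 1.833 m²; emitting surface = 2πrL = 5.757 m² (ratio π).
(1−a)S·A_cross = εσ·A_surf·T⁴  ⇒  T⁴ = (1−a)S/(πσ).
T⁴ = 0.720·9710/(π·5.67×10⁻⁸) = 3.925×10¹⁰ K⁴.
T = (3.925×10¹⁰)^(1/4).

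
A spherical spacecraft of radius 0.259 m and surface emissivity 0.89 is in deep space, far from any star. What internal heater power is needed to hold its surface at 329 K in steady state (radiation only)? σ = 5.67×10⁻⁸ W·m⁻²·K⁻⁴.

P = εσ·4πr²·T⁴.
4πr² = 0.8430 m²; T⁴ = 1.172×10¹⁰ K⁴.
P = 0.89·5.67×10⁻⁸·0.8430·1.172×10¹⁰.

P ≈ 498 W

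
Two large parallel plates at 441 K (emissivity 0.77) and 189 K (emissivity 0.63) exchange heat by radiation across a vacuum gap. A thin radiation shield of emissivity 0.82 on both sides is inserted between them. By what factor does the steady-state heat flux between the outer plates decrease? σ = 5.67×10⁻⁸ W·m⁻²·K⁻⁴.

Without shield: q₀ = σΔ(T⁴)/(1/ε₁+1/ε₂−1) with denominator 1.886.
With shield the two gaps are in series; the resistances add: (1/ε₁+1/ε_s−1)+(1/ε_s+1/ε₂−1) = 1.518+1.807 = 3.325.
Heat-flux ratio q₀/q = 3.325/1.886.

factor ≈ 1.76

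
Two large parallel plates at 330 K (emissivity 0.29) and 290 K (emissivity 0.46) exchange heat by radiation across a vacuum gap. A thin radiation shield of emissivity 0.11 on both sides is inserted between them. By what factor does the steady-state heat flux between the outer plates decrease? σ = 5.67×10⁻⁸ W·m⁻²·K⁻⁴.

Without shield: q₀ = σΔ(T⁴)/(1/ε₁+1/ε₂−1) with denominator 4.622.
With shield the two gaps are in series; the resistances add: (1/ε₁+1/ε_s−1)+(1/ε_s+1/ε₂−1) = 11.54+10.26 = 21.80.
Heat-flux ratio q₀/q = 21.80/4.622.

factor ≈ 4.72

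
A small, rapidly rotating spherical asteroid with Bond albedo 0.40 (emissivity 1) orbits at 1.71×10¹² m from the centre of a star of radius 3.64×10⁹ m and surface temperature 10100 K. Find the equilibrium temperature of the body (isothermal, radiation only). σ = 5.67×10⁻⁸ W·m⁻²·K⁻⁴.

T ≈ 290 K

The star's surface emits σT_*⁴; at distance d the flux is S = σT_*⁴(R_*/d)².
S = 5.67×10⁻⁸·(10100)⁴·(3.64×10⁹/1.71×10¹²)² = 2673 W/m².
For an isothermal sphere T⁴ = (1−a)S/(4σ) = 7.073×10⁹ K⁴.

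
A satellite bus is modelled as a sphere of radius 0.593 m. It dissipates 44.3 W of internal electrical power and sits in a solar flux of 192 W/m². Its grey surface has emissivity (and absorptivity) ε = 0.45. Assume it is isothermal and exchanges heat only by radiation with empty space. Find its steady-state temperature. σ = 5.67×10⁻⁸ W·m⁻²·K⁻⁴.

T ≈ 188 K

At steady state, absorbed solar power + internal power = radiated power.
Absorbed: α·S·A_cross = 0.45·192·1.105 = 95.45 W (cross-section πr²).
Total input = 95.45 + 44.3 = 139.7 W.
Radiated: εσ·A_surf·T⁴ with A_surf = 4πr² = 4.419 m².
T⁴ = 139.7/(0.45·5.67×10⁻⁸·4.419) = 1.239×10⁹ K⁴.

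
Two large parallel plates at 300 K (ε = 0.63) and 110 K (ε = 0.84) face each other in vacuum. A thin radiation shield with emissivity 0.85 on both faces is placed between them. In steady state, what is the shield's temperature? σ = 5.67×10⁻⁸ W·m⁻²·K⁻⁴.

In steady state the net flux on the hot side equals that on the cold side.
σ(T₁⁴−T_s⁴)/D₁ = σ(T_s⁴−T₂⁴)/D₂, with D₁ = 1/ε₁+1/ε_s−1 = 1.764, D₂ = 1/ε_s+1/ε₂−1 = 1.367.
Solve for T_s⁴: T_s⁴ = (D₂·T₁⁴ + D₁·T₂⁴)/(D₁+D₂) = 3.619×10⁹ K⁴.

T_s ≈ 245 K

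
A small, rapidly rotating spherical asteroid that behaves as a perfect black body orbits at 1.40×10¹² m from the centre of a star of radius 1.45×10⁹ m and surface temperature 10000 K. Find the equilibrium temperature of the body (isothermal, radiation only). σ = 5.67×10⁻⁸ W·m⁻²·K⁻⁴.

T ≈ 228 K

The star's surface emits σT_*⁴; at distance d the flux is S = σT_*⁴(R_*/d)².
S = 5.67×10⁻⁸·(10000)⁴·(1.45×10⁹/1.40×10¹²)² = 608.2 W/m².
For an isothermal sphere T⁴ = (1−a)S/(4σ) = 2.682×10⁹ K⁴.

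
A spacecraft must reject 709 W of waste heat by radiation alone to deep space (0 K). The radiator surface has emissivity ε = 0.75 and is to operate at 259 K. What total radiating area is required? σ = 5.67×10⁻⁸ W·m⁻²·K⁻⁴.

P = εσA T⁴ ⇒ A = P/(εσT⁴).
T⁴ = 4.500×10⁹ K⁴.
A = 709/(0.75 × 5.67×10⁻⁸ × 4.500×10⁹).

A ≈ 3.71 m²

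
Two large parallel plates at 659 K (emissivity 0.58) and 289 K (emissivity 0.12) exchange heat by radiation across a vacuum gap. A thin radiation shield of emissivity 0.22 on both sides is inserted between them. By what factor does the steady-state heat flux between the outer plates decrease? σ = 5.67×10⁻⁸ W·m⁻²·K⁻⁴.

Without shield: q₀ = σΔ(T⁴)/(1/ε₁+1/ε₂−1) with denominator 9.057.
With shield the two gaps are in series; the resistances add: (1/ε₁+1/ε_s−1)+(1/ε_s+1/ε₂−1) = 5.270+11.88 = 17.15.
Heat-flux ratio q₀/q = 17.15/9.057.

factor ≈ 1.89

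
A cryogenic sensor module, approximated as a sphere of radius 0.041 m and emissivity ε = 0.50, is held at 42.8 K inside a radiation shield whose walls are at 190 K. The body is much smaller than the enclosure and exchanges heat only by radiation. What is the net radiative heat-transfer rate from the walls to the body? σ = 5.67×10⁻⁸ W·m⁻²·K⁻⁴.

P_net ≈ 0.778 W

For a small grey body in a large enclosure: P_net = εσA(T_body⁴ − T_wall⁴).
A = 4πr² = 0.02112 m²; T_body⁴ − T_wall⁴ = 3.356×10⁶ − 1.303×10⁹ = -1.300×10⁹ K⁴.
|P_net| = 0.50·5.67×10⁻⁸·0.02112·1.300×10⁹.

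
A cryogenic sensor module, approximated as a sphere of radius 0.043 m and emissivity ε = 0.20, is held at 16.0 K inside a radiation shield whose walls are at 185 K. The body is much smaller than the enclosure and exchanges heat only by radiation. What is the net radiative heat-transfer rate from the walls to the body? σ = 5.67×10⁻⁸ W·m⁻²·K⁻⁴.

P_net ≈ 0.309 W

For a small grey body in a large enclosure: P_net = εσA(T_body⁴ − T_wall⁴).
A = 4πr² = 0.02324 m²; T_body⁴ − T_wall⁴ = 65540 − 1.171×10⁹ = -1.171×10⁹ K⁴.
|P_net| = 0.20·5.67×10⁻⁸·0.02324·1.171×10⁹.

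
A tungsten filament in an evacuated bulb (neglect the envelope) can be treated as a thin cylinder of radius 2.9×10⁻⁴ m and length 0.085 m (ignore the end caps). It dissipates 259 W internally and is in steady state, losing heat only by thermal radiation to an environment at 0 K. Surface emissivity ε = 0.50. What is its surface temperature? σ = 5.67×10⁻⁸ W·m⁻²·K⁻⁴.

Steady state: internal power = radiated power, P = εσA T⁴.
Radiating area A = 2πrL = 1.549×10⁻⁴ m².
T⁴ = P/(εσA) = 259/(0.50·5.67×10⁻⁸·1.549×10⁻⁴) = 5.899×10¹³ K⁴.
T = (5.899×10¹³)^(1/4).

T ≈ 2770 K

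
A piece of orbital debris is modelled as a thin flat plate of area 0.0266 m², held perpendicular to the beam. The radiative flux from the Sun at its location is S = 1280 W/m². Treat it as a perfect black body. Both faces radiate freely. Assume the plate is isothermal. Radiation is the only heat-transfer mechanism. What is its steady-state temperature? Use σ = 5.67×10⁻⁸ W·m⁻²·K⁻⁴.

T ≈ 326 K

At equilibrium, absorbed power = emitted power.
Absorbing cross-section = A = 0.02660 m²; emitting surface = 2A = 0.05320 m² (ratio 2).
S·A_cross = εσ·A_surf·T⁴  ⇒  T⁴ = S/(2σ).
T⁴ = 1.00·1280/(2·5.67×10⁻⁸) = 1.129×10¹⁰ K⁴.
T = (1.129×10¹⁰)^(1/4).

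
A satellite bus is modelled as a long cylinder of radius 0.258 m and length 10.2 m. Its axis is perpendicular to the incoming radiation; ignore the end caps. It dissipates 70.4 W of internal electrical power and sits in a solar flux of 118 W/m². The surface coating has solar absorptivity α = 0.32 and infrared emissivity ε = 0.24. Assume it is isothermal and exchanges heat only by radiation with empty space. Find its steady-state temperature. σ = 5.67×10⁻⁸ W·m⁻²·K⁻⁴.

T ≈ 186 K

At steady state, absorbed solar power + internal power = radiated power.
Absorbed: α·S·A_cross = 0.32·118·5.263 = 198.7 W (cross-section 2rL).
Total input = 198.7 + 70.4 = 269.1 W.
Radiated: εσ·A_surf·T⁴ with A_surf = 2πrL = 16.53 m².
T⁴ = 269.1/(0.24·5.67×10⁻⁸·16.53) = 1.196×10⁹ K⁴.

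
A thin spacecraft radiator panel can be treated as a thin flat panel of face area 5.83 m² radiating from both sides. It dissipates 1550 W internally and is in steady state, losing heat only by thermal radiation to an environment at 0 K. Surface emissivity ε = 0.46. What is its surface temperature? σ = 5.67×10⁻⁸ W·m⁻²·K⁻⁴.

T ≈ 267 K

Steady state: internal power = radiated power, P = εσA T⁴.
Radiating area A = 2·5.83 = 11.66 m².
T⁴ = P/(εσA) = 1550/(0.46·5.67×10⁻⁸·11.66) = 5.097×10⁹ K⁴.
T = (5.097×10⁹)^(1/4).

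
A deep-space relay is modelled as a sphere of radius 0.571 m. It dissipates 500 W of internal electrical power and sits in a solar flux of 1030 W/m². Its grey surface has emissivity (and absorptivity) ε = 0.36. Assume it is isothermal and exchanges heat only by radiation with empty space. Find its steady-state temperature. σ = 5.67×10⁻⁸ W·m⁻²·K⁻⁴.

T ≈ 320 K

At steady state, absorbed solar power + internal power = radiated power.
Absorbed: α·S·A_cross = 0.36·1030·1.024 = 379.8 W (cross-section πr²).
Total input = 379.8 + 500 = 879.8 W.
Radiated: εσ·A_surf·T⁴ with A_surf = 4πr² = 4.097 m².
T⁴ = 879.8/(0.36·5.67×10⁻⁸·4.097) = 1.052×10¹⁰ K⁴.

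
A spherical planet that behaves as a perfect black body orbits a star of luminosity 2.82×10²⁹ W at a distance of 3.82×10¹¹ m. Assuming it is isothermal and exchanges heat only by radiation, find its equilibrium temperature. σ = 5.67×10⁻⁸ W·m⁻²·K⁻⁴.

T ≈ 907 K

First find the stellar flux at distance d: S = L/(4πd²) = 2.82×10²⁹/(4π·(3.82×10¹¹)²) = 1.538×10⁵ W/m².
For an isothermal sphere, absorbed (1−a)S·πr² = emitted σ·4πr²·T⁴, so T⁴ = (1−a)S/(4σ).
T⁴ = 1.00·1.538×10⁵/(4·5.67×10⁻⁸) = 6.781×10¹¹ K⁴.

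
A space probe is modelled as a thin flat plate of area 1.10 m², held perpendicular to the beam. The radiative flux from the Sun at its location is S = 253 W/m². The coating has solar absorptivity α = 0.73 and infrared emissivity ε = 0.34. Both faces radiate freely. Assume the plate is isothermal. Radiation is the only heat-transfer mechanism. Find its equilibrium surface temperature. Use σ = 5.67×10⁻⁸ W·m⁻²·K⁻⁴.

At equilibrium, absorbed power = emitted power.
Absorbing cross-section = A = 1.100 m²; emitting surface = 2A = 2.200 m² (ratio 2).
αS·A_cross = εσ·A_surf·T⁴  ⇒  T⁴ = αS/(ε·2σ).
T⁴ = 0.730·253/(0.34·2·5.67×10⁻⁸) = 4.790×10⁹ K⁴.
T = (4.790×10⁹)^(1/4).

T ≈ 263 K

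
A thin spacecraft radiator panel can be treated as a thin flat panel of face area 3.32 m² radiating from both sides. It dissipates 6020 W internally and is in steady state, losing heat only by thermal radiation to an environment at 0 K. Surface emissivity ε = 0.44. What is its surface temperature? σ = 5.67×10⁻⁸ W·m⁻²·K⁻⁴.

T ≈ 437 K

Steady state: internal power = radiated power, P = εσA T⁴.
Radiating area A = 2·3.32 = 6.640 m².
T⁴ = P/(εσA) = 6020/(0.44·5.67×10⁻⁸·6.640) = 3.634×10¹⁰ K⁴.
T = (3.634×10¹⁰)^(1/4).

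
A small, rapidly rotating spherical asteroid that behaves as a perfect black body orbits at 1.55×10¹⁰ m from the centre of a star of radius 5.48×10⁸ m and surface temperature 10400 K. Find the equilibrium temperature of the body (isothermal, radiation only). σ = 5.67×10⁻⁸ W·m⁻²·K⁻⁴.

The star's surface emits σT_*⁴; at distance d the flux is S = σT_*⁴(R_*/d)².
S = 5.67×10⁻⁸·(10400)⁴·(5.48×10⁸/1.55×10¹⁰)² = 8.291×10⁵ W/m².
For an isothermal sphere T⁴ = (1−a)S/(4σ) = 3.656×10¹² K⁴.

T ≈ 1380 K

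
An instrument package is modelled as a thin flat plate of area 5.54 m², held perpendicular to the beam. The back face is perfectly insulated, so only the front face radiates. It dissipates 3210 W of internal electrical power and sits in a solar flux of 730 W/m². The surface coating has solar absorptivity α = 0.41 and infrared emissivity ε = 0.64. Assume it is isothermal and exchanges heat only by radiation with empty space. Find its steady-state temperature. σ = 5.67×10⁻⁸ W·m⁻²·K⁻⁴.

At steady state, absorbed solar power + internal power = radiated power.
Absorbed: α·S·A_cross = 0.41·730·5.540 = 1658 W (cross-section A).
Total input = 1658 + 3210 = 4868 W.
Radiated: εσ·A_surf·T⁴ with A_surf = A = 5.540 m².
T⁴ = 4868/(0.64·5.67×10⁻⁸·5.540) = 2.422×10¹⁰ K⁴.

T ≈ 394 K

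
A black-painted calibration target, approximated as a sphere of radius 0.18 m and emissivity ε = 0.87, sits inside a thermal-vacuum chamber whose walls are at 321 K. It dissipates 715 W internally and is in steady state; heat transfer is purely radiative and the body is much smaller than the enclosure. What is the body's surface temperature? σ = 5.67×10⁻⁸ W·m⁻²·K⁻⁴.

For a small grey body in a large enclosure, net radiated power = εσA(T⁴ − T_w⁴).
Steady state: P = εσA(T⁴ − T_w⁴) with A = 4πr² = 0.4072 m².
T⁴ = P/(εσA) + T_w⁴ = 715/(0.87·5.67×10⁻⁸·0.4072) + (321)⁴
    = 3.560×10¹⁰ + 1.062×10¹⁰ = 4.622×10¹⁰ K⁴.

T ≈ 464 K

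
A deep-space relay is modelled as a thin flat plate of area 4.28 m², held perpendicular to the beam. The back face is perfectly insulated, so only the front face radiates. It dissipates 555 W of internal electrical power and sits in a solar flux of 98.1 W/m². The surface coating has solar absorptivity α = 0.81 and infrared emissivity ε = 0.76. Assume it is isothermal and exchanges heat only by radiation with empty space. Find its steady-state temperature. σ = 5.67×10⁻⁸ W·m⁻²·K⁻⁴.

At steady state, absorbed solar power + internal power = radiated power.
Absorbed: α·S·A_cross = 0.81·98.1·4.280 = 340.1 W (cross-section A).
Total input = 340.1 + 555 = 895.1 W.
Radiated: εσ·A_surf·T⁴ with A_surf = A = 4.280 m².
T⁴ = 895.1/(0.76·5.67×10⁻⁸·4.280) = 4.853×10⁹ K⁴.

T ≈ 264 K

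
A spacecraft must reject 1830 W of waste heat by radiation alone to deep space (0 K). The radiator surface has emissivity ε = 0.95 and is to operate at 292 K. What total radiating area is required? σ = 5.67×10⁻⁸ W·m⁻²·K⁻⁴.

P = εσA T⁴ ⇒ A = P/(εσT⁴).
T⁴ = 7.270×10⁹ K⁴.
A = 1830/(0.95 × 5.67×10⁻⁸ × 7.270×10⁹).

A ≈ 4.67 m²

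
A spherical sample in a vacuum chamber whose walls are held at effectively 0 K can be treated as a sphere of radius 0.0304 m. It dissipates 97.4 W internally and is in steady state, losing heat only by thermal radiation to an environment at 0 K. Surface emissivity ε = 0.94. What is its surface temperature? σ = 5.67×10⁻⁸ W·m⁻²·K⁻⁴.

Steady state: internal power = radiated power, P = εσA T⁴.
Radiating area A = 4πr² = 0.01161 m².
T⁴ = P/(εσA) = 97.4/(0.94·5.67×10⁻⁸·0.01161) = 1.574×10¹¹ K⁴.
T = (1.574×10¹¹)^(1/4).

T ≈ 630 K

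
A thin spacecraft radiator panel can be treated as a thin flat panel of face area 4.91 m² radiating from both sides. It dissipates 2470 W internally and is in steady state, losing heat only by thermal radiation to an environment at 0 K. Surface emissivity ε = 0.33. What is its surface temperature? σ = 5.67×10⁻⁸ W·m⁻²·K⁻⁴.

T ≈ 341 K

Steady state: internal power = radiated power, P = εσA T⁴.
Radiating area A = 2·4.91 = 9.820 m².
T⁴ = P/(εσA) = 2470/(0.33·5.67×10⁻⁸·9.820) = 1.344×10¹⁰ K⁴.
T = (1.344×10¹⁰)^(1/4).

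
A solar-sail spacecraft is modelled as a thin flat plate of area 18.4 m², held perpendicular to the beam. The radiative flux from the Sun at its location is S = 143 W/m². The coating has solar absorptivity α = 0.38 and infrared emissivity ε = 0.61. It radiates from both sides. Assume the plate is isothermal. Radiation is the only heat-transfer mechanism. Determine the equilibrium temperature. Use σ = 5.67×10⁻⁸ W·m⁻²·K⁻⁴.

T ≈ 167 K

At equilibrium, absorbed power = emitted power.
Absorbing cross-section = A = 18.40 m²; emitting surface = 2A = 36.80 m² (ratio 2).
αS·A_cross = εσ·A_surf·T⁴  ⇒  T⁴ = αS/(ε·2σ).
T⁴ = 0.380·143/(0.61·2·5.67×10⁻⁸) = 7.856×10⁸ K⁴.
T = (7.856×10⁸)^(1/4).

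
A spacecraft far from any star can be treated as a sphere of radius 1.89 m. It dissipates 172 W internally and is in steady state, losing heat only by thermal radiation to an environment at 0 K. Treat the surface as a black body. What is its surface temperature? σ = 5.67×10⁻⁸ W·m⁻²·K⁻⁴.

Steady state: internal power = radiated power, P = εσA T⁴.
Radiating area A = 4πr² = 44.89 m².
T⁴ = P/(εσA) = 172/(1.0·5.67×10⁻⁸·44.89) = 6.758×10⁷ K⁴.
T = (6.758×10⁷)^(1/4).

T ≈ 90.7 K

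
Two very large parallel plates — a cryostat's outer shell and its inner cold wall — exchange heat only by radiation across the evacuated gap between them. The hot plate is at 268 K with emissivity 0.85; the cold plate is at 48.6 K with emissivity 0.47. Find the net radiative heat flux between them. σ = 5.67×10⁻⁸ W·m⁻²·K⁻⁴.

q ≈ 127 W/m²

For two infinite grey parallel plates, q = σ(T₁⁴ − T₂⁴)/(1/ε₁ + 1/ε₂ − 1).
T₁⁴ − T₂⁴ = 5.159×10⁹ − 5.579×10⁶ = 5.153×10⁹ K⁴.
1/ε₁ + 1/ε₂ − 1 = 1.176 + 2.128 − 1 = 2.304.
q = 5.67×10⁻⁸ × 5.153×10⁹ / 2.304.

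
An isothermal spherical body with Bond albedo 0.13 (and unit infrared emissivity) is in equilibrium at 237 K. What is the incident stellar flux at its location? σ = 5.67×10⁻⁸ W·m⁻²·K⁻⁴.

(1−a)S·πr² = σ·4πr²·T⁴ ⇒ S = 4σT⁴/(1−a).
S = 4·5.67×10⁻⁸·3.155×10⁹/0.870.

S ≈ 822 W/m²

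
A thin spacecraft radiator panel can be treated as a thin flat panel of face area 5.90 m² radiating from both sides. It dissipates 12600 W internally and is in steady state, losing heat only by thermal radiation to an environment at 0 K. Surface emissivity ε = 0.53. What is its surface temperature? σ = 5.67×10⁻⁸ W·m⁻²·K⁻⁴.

Steady state: internal power = radiated power, P = εσA T⁴.
Radiating area A = 2·5.90 = 11.80 m².
T⁴ = P/(εσA) = 12600/(0.53·5.67×10⁻⁸·11.80) = 3.553×10¹⁰ K⁴.
T = (3.553×10¹⁰)^(1/4).

T ≈ 434 K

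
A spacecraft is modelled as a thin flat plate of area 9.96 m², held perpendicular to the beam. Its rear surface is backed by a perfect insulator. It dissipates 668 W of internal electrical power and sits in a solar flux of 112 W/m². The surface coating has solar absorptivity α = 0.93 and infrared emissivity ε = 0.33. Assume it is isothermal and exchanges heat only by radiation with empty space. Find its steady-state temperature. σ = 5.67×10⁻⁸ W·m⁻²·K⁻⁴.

At steady state, absorbed solar power + internal power = radiated power.
Absorbed: α·S·A_cross = 0.93·112·9.960 = 1037 W (cross-section A).
Total input = 1037 + 668 = 1705 W.
Radiated: εσ·A_surf·T⁴ with A_surf = A = 9.960 m².
T⁴ = 1705/(0.33·5.67×10⁻⁸·9.960) = 9.151×10⁹ K⁴.

T ≈ 309 K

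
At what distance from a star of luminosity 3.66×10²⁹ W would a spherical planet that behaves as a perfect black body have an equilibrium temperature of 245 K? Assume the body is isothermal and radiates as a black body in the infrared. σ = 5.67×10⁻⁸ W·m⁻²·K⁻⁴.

d ≈ 5.97×10¹² m

For an isothermal black-emitting sphere, (1−a)S·πr² = σ·4πr²·T⁴ ⇒ S = 4σT⁴/(1−a).
S = 4·5.67×10⁻⁸·(245)⁴/1.00 = 817.2 W/m².
Flux falls as S = L/(4πd²), so d = √(L/(4πS)) = √(3.66×10²⁹/(4π·817.2)).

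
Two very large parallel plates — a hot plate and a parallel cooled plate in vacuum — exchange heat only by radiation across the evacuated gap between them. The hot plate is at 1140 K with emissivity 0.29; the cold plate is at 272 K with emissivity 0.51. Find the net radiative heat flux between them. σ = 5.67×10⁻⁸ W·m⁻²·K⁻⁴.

q ≈ 21600 W/m²

For two infinite grey parallel plates, q = σ(T₁⁴ − T₂⁴)/(1/ε₁ + 1/ε₂ − 1).
T₁⁴ − T₂⁴ = 1.689×10¹² − 5.474×10⁹ = 1.683×10¹² K⁴.
1/ε₁ + 1/ε₂ − 1 = 3.448 + 1.961 − 1 = 4.409.
q = 5.67×10⁻⁸ × 1.683×10¹² / 4.409.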